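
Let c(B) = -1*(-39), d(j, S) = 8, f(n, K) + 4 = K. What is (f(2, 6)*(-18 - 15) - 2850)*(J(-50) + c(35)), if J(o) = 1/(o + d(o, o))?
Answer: -795582/7 ≈ -1.1365e+5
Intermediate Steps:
f(n, K) = -4 + K
c(B) = 39
J(o) = 1/(8 + o) (J(o) = 1/(o + 8) = 1/(8 + o))
(f(2, 6)*(-18 - 15) - 2850)*(J(-50) + c(35)) = ((-4 + 6)*(-18 - 15) - 2850)*(1/(8 - 50) + 39) = (2*(-33) - 2850)*(1/(-42) + 39) = (-66 - 2850)*(-1/42 + 39) = -2916*1637/42 = -795582/7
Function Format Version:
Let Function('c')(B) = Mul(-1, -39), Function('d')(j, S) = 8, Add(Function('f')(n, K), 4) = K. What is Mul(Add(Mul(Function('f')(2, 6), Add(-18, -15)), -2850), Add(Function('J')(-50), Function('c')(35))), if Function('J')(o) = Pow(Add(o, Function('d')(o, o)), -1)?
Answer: Rational(-795582, 7) ≈ -1.1365e+5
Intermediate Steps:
Function('f')(n, K) = Add(-4, K)
Function('c')(B) = 39
Function('J')(o) = Pow(Add(8, o), -1) (Function('J')(o) = Pow(Add(o, 8), -1) = Pow(Add(8, o), -1))
Mul(Add(Mul(Function('f')(2, 6), Add(-18, -15)), -2850), Add(Function('J')(-50), Function('c')(35))) = Mul(Add(Mul(Add(-4, 6), Add(-18, -15)), -2850), Add(Pow(Add(8, -50), -1), 39)) = Mul(Add(Mul(2, -33), -2850), Add(Pow(-42, -1), 39)) = Mul(Add(-66, -2850), Add(Rational(-1, 42), 39)) = Mul(-2916, Rational(1637, 42)) = Rational(-795582, 7)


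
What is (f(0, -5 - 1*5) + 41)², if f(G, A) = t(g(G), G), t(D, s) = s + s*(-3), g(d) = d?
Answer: 1681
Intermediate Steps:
t(D, s) = -2*s (t(D, s) = s - 3*s = -2*s)
f(G, A) = -2*G
(f(0, -5 - 1*5) + 41)² = (-2*0 + 41)² = (0 + 41)² = 41² = 1681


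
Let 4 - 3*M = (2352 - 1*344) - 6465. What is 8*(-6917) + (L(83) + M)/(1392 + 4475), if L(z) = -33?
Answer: -324654858/5867 ≈ -55336.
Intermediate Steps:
M = 1487 (M = 4/3 - ((2352 - 1*344) - 6465)/3 = 4/3 - ((2352 - 344) - 6465)/3 = 4/3 - (2008 - 6465)/3 = 4/3 - ⅓*(-4457) = 4/3 + 4457/3 = 1487)
8*(-6917) + (L(83) + M)/(1392 + 4475) = 8*(-6917) + (-33 + 1487)/(1392 + 4475) = -55336 + 1454/5867 = -324654858/5867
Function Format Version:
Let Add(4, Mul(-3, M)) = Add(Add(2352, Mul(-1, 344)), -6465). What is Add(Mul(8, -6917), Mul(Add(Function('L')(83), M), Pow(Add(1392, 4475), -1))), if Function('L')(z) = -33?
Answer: Rational(-324654858, 5867) ≈ -55336.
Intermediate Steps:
M = 1487 (M = Add(Rational(4, 3), Mul(Rational(-1, 3), Add(Add(2352, Mul(-1, 344)), -6465))) = Add(Rational(4, 3), Mul(Rational(-1, 3), Add(Add(2352, -344), -6465))) = Add(Rational(4, 3), Mul(Rational(-1, 3), Add(2008, -6465))) = Add(Rational(4, 3), Mul(Rational(-1, 3), -4457)) = Add(Rational(4, 3), Rational(4457, 3)) = 1487)
Add(Mul(8, -6917), Mul(Add(Function('L')(83), M), Pow(Add(1392, 4475), -1))) = Add(Mul(8, -6917), Mul(Add(-33, 1487), Pow(Add(1392, 4475), -1))) = Add(-55336, Mul(1454, Pow(5867, -1))) = Add(-55336, Mul(1454, Rational(1, 5867))) = Add(-55336, Rational(1454, 5867)) = Rational(-324654858, 5867)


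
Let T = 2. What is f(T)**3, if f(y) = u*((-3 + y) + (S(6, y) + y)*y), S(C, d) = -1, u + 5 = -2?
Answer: -343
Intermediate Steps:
u = -7 (u = -5 - 2 = -7)
f(y) = 21 - 7*y - 7*y*(-1 + y) (f(y) = -7*((-3 + y) + (-1 + y)*y) = -7*((-3 + y) + y*(-1 + y)) = -7*(-3 + y + y*(-1 + y)) = 21 - 7*y - 7*y*(-1 + y))
f(T)**3 = (21 - 7*2**2)**3 = (21 - 7*4)**3 = (21 - 28)**3 = (-7)**3 = -343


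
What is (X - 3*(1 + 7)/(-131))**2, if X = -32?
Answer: 17372224/17161 ≈ 1012.3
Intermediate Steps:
(X - 3*(1 + 7)/(-131))**2 = (-32 - 3*(1 + 7)/(-131))**2 = (-32 - 3*8*(-1/131))**2 = (-32 - 24*(-1/131))**2 = (-32 + 24/131)**2 = (-4168/131)**2 = 17372224/17161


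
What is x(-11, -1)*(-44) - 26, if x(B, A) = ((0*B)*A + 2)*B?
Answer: 942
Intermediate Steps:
x(B, A) = 2*B (x(B, A) = (0*A + 2)*B = (0 + 2)*B = 2*B)
x(-11, -1)*(-44) - 26 = (2*(-11))*(-44) - 26 = -22*(-44) - 26 = 968 - 26 = 942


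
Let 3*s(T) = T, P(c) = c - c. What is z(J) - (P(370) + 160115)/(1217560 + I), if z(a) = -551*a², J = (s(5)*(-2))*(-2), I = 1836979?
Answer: -673221836635/27490851 ≈ -24489.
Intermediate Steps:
P(c) = 0
s(T) = T/3
J = 20/3 (J = (((⅓)*5)*(-2))*(-2) = ((5/3)*(-2))*(-2) = -10/3*(-2) = 20/3 ≈ 6.6667)
z(J) - (P(370) + 160115)/(1217560 + I) = -551*(20/3)² - (0 + 160115)/(1217560 + 1836979) = -551*400/9 - 160115/3054539 = -220400/9 - 160115/3054539 = -673221836635/27490851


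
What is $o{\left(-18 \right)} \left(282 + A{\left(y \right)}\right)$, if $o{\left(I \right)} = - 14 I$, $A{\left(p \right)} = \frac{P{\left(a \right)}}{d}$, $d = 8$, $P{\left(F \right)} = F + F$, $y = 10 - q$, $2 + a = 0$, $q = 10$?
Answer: $70938$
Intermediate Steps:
$a = -2$ ($a = -2 + 0 = -2$)
$y = 0$ ($y = 10 - 10 = 0$)
$P{\left(F \right)} = 2 F$
$A{\left(p \right)} = - \frac{1}{2}$ ($A{\left(p \right)} = \frac{2 \left(-2\right)}{8} = \left(-4\right) \frac{1}{8} = - \frac{1}{2}$)
$o{\left(-18 \right)} \left(282 + A{\left(y \right)}\right) = \left(-14\right) \left(-18\right) \left(282 - \frac{1}{2}\right) = 252 \cdot \frac{563}{2} = 70938$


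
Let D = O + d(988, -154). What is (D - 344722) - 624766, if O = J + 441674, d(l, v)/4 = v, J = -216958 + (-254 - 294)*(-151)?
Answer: -662640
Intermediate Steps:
J = -134210 (J = -216958 - 548*(-151) = -216958 + 82748 = -134210)
d(l, v) = 4*v
O = 307464 (O = -134210 + 441674 = 307464)
D = 306848 (D = 307464 + 4*(-154) = 307464 - 616 = 306848)
(D - 344722) - 624766 = (306848 - 344722) - 624766 = -37874 - 624766 = -662640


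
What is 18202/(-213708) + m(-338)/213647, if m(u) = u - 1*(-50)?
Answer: -1975175299/22829036538 ≈ -0.086520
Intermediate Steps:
m(u) = 50 + u (m(u) = u + 50 = 50 + u)
18202/(-213708) + m(-338)/213647 = 18202/(-213708) + (50 - 338)/213647 = 18202*(-1/213708) - 288*1/213647 = -9101/106854 - 288/213647 = -1975175299/22829036538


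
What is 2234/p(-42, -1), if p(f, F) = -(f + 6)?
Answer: 1117/18 ≈ 62.056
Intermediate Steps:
p(f, F) = -6 - f (p(f, F) = -(6 + f) = -6 - f)
2234/p(-42, -1) = 2234/(-6 - 1*(-42)) = 2234/(-6 + 42) = 2234/36 = 2234*(1/36) = 1117/18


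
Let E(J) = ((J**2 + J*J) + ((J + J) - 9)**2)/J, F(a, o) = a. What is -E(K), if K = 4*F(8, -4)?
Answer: -5073/32 ≈ -158.53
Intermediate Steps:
K = 32 (K = 4*8 = 32)
E(J) = ((-9 + 2*J)**2 + 2*J**2)/J (E(J) = ((J**2 + J**2) + (2*J - 9)**2)/J = (2*J**2 + (-9 + 2*J)**2)/J = ((-9 + 2*J)**2 + 2*J**2)/J)
-E(K) = -(-36 + 6*32 + 81/32) = -(-36 + 192 + 81*(1/32)) = -(-36 + 192 + 81/32) = -1*5073/32 = -5073/32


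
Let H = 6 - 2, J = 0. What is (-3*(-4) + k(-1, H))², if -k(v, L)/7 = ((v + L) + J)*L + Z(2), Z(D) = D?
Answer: 7396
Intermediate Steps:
H = 4
k(v, L) = -14 - 7*L*(L + v) (k(v, L) = -7*(((v + L) + 0)*L + 2) = -7*(((L + v) + 0)*L + 2) = -7*((L + v)*L + 2) = -7*(L*(L + v) + 2) = -7*(2 + L*(L + v)) = -14 - 7*L*(L + v))
(-3*(-4) + k(-1, H))² = (-3*(-4) + (-14 - 7*4² - 7*4*(-1)))² = (12 + (-14 - 7*16 + 28))² = (12 + (-14 - 112 + 28))² = (12 - 98)² = (-86)² = 7396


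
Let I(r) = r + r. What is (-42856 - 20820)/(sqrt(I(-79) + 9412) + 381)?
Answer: -24260556/135907 + 63676*sqrt(9254)/135907 ≈ -133.44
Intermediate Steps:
I(r) = 2*r
(-42856 - 20820)/(sqrt(I(-79) + 9412) + 381) = (-42856 - 20820)/(sqrt(2*(-79) + 9412) + 381) = -63676/(sqrt(-158 + 9412) + 381) = -63676/(sqrt(9254) + 381) = -63676/(381 + sqrt(9254))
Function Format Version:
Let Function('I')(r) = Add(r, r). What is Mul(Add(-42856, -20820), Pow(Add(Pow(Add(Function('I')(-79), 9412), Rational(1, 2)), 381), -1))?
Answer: Add(Rational(-24260556, 135907), Mul(Rational(63676, 135907), Pow(9254, Rational(1, 2)))) ≈ -133.44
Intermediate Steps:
Function('I')(r) = Mul(2, r)
Mul(Add(-42856, -20820), Pow(Add(Pow(Add(Function('I')(-79), 9412), Rational(1, 2)), 381), -1)) = Mul(Add(-42856, -20820), Pow(Add(Pow(Add(Mul(2, -79), 9412), Rational(1, 2)), 381), -1)) = Mul(-63676, Pow(Add(Pow(Add(-158, 9412), Rational(1, 2)), 381), -1)) = Mul(-63676, Pow(Add(Pow(9254, Rational(1, 2)), 381), -1)) = Mul(-63676, Pow(Add(381, Pow(9254, Rational(1, 2))), -1))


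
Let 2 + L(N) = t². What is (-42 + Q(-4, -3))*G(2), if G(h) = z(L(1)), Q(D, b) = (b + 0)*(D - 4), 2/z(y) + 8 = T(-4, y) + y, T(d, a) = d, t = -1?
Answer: 36/13 ≈ 2.7692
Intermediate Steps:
L(N) = -1 (L(N) = -2 + (-1)² = -2 + 1 = -1)
z(y) = 2/(-12 + y) (z(y) = 2/(-8 + (-4 + y)) = 2/(-12 + y))
Q(D, b) = b*(-4 + D)
G(h) = -2/13 (G(h) = 2/(-12 - 1) = 2/(-13) = 2*(-1/13) = -2/13)
(-42 + Q(-4, -3))*G(2) = (-42 - 3*(-4 - 4))*(-2/13) = (-42 - 3*(-8))*(-2/13) = (-42 + 24)*(-2/13) = -18*(-2/13) = 36/13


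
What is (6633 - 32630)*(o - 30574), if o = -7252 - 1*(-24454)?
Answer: 347631884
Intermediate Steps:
o = 17202 (o = -7252 + 24454 = 17202)
(6633 - 32630)*(o - 30574) = (6633 - 32630)*(17202 - 30574) = -25997*(-13372) = 347631884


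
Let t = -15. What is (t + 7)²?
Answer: 64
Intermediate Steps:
(t + 7)² = (-15 + 7)² = (-8)² = 64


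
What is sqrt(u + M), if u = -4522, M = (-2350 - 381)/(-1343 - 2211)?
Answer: I*sqrt(57107296178)/3554 ≈ 67.24*I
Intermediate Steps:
M = 2731/3554 (M = -2731/(-3554) = -2731*(-1/3554) = 2731/3554 ≈ 0.76843)
sqrt(u + M) = sqrt(-4522 + 2731/3554) = sqrt(-16068457/3554) = I*sqrt(57107296178)/3554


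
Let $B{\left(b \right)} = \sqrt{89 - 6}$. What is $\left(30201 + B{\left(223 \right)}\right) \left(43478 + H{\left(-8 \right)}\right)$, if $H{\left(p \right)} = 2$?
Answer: $1313139480 + 43480 \sqrt{83} \approx 1.3135 \cdot 10^{9}$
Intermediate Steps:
$B{\left(b \right)} = \sqrt{83}$
$\left(30201 + B{\left(223 \right)}\right) \left(43478 + H{\left(-8 \right)}\right) = \left(30201 + \sqrt{83}\right) \left(43478 + 2\right) = \left(30201 + \sqrt{83}\right) 43480 = 1313139480 + 43480 \sqrt{83}$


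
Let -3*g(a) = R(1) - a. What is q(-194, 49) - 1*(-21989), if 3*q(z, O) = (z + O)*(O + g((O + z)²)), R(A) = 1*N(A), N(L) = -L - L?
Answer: -957443/3 ≈ -3.1915e+5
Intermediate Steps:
N(L) = -2*L
R(A) = -2*A (R(A) = 1*(-2*A) = -2*A)
g(a) = ⅔ + a/3 (g(a) = -(-2*1 - a)/3 = -(-2 - a)/3 = ⅔ + a/3)
q(z, O) = (O + z)*(⅔ + O + (O + z)²/3)/3 (q(z, O) = ((z + O)*(O + (⅔ + (O + z)²/3)))/3 = ((O + z)*(⅔ + O + (O + z)²/3))/3 = (O + z)*(⅔ + O + (O + z)²/3)/3)
q(-194, 49) - 1*(-21989) = ((⅓)*49² + (⅓)*49*(-194) + (⅑)*49*(2 + (49 - 194)²) + (⅑)*(-194)*(2 + (49 - 194)²)) - 1*(-21989) = ((⅓)*2401 - 9506/3 + (⅑)*49*(2 + (-145)²) + (⅑)*(-194)*(2 + (-145)²)) + 21989 = (2401/3 - 9506/3 + (⅑)*49*(2 + 21025) + (⅑)*(-194)*(2 + 21025)) + 21989 = (2401/3 - 9506/3 + (⅑)*49*21027 + (⅑)*(-194)*21027) + 21989 = (2401/3 - 9506/3 + 343441/3 - 1359746/3) + 21989 = -1023410/3 + 21989 = -957443/3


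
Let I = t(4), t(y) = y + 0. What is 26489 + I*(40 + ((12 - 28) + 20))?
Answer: 26665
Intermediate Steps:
t(y) = y
I = 4
26489 + I*(40 + ((12 - 28) + 20)) = 26489 + 4*(40 + ((12 - 28) + 20)) = 26489 + 4*(40 + (-16 + 20)) = 26489 + 4*(40 + 4) = 26489 + 4*44 = 26489 + 176 = 26665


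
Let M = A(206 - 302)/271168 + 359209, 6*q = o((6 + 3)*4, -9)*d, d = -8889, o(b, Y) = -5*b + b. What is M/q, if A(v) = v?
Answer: 3043937063/1807809264 ≈ 1.6838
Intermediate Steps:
o(b, Y) = -4*b
q = 213336 (q = (-4*(6 + 3)*4*(-8889))/6 = (-36*4*(-8889))/6 = (-4*36*(-8889))/6 = (-144*(-8889))/6 = (⅙)*1280016 = 213336)
M = 3043937063/8474 (M = (206 - 302)/271168 + 359209 = -96*1/271168 + 359209 = -3/8474 + 359209 = 3043937063/8474 ≈ 3.5921e+5)
M/q = (3043937063/8474)/213336 = (3043937063/8474)*(1/213336) = 3043937063/1807809264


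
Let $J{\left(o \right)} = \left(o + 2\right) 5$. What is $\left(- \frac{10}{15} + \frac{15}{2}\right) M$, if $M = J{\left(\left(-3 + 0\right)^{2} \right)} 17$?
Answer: $\frac{38335}{6} \approx 6389.2$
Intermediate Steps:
$J{\left(o \right)} = 10 + 5 o$ ($J{\left(o \right)} = \left(2 + o\right) 5 = 10 + 5 o$)
$M = 935$ ($M = \left(10 + 5 \left(-3 + 0\right)^{2}\right) 17 = \left(10 + 5 \left(-3\right)^{2}\right) 17 = \left(10 + 5 \cdot 9\right) 17 = \left(10 + 45\right) 17 = 55 \cdot 17 = 935$)
$\left(- \frac{10}{15} + \frac{15}{2}\right) M = \left(- \frac{10}{15} + \frac{15}{2}\right) 935 = \left(\left(-10\right) \frac{1}{15} + 15 \cdot \frac{1}{2}\right) 935 = \left(- \frac{2}{3} + \frac{15}{2}\right) 935 = \frac{41}{6} \cdot 935 = \frac{38335}{6}$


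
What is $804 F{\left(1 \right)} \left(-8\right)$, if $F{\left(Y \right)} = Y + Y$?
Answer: $-12864$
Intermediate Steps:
$F{\left(Y \right)} = 2 Y$
$804 F{\left(1 \right)} \left(-8\right) = 804 \cdot 2 \cdot 1 \left(-8\right) = 804 \cdot 2 \left(-8\right) = 804 \left(-16\right) = -12864$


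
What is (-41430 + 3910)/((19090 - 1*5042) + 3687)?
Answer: -7504/3547 ≈ -2.1156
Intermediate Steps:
(-41430 + 3910)/((19090 - 1*5042) + 3687) = -37520/((19090 - 5042) + 3687) = -37520/(14048 + 3687) = -37520/17735 = -37520*1/17735 = -7504/3547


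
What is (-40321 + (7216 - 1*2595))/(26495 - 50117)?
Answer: 5950/3937 ≈ 1.5113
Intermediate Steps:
(-40321 + (7216 - 1*2595))/(26495 - 50117) = (-40321 + (7216 - 2595))/(-23622) = (-40321 + 4621)*(-1/23622) = -35700*(-1/23622) = 5950/3937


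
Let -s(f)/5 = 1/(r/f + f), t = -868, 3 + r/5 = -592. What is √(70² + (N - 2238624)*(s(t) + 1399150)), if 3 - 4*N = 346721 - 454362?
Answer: 7*I*√725843939425669461630/107207 ≈ 1.7591e+6*I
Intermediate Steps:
r = -2975 (r = -15 + 5*(-592) = -15 - 2960 = -2975)
s(f) = -5/(f - 2975/f) (s(f) = -5/(-2975/f + f) = -5/(f - 2975/f))
N = 26911 (N = ¾ - (346721 - 454362)/4 = ¾ - ¼*(-107641) = ¾ + 107641/4 = 26911)
√(70² + (N - 2238624)*(s(t) + 1399150)) = √(70² + (26911 - 2238624)*(-5*(-868)/(-2975 + (-868)²) + 1399150)) = √(4900 - 2211713*(-5*(-868)/(-2975 + 753424) + 1399150)) = √(4900 - 2211713*(-5*(-868)/750449 + 1399150)) = √(4900 - 2211713*(-5*(-868)*1/750449 + 1399150)) = √(4900 - 2211713*(620/107207 + 1399150)) = √(4900 - 2211713*149998674670/107207) = √(4900 - 331754018750409710/107207) = √(-331754018225095410/107207) = 7*I*√725843939425669461630/107207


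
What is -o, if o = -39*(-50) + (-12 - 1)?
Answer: -1937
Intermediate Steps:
o = 1937 (o = 1950 - 13 = 1937)
-o = -1*1937 = -1937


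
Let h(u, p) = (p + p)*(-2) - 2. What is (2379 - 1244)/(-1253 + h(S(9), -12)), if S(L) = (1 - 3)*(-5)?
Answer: -1135/1207 ≈ -0.94035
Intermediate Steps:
S(L) = 10 (S(L) = -2*(-5) = 10)
h(u, p) = -2 - 4*p (h(u, p) = (2*p)*(-2) - 2 = -4*p - 2 = -2 - 4*p)
(2379 - 1244)/(-1253 + h(S(9), -12)) = (2379 - 1244)/(-1253 + (-2 - 4*(-12))) = 1135/(-1253 + (-2 + 48)) = 1135/(-1253 + 46) = 1135/(-1207) = 1135*(-1/1207) = -1135/1207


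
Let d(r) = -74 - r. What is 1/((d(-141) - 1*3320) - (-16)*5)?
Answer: -1/3173 ≈ -0.00031516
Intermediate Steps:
1/((d(-141) - 1*3320) - (-16)*5) = 1/(((-74 - 1*(-141)) - 1*3320) - (-16)*5) = 1/(((-74 + 141) - 3320) - 1*(-80)) = 1/((67 - 3320) + 80) = 1/(-3253 + 80) = 1/(-3173) = -1/3173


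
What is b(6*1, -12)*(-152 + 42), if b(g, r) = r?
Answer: 1320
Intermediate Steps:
b(6*1, -12)*(-152 + 42) = -12*(-152 + 42) = -12*(-110) = 1320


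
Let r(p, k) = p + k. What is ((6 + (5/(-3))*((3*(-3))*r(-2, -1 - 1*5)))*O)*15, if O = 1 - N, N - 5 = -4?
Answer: 0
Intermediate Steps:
N = 1 (N = 5 - 4 = 1)
O = 0 (O = 1 - 1*1 = 1 - 1 = 0)
r(p, k) = k + p
((6 + (5/(-3))*((3*(-3))*r(-2, -1 - 1*5)))*O)*15 = ((6 + (5/(-3))*((3*(-3))*((-1 - 1*5) - 2)))*0)*15 = ((6 + (5*(-⅓))*(-9*((-1 - 5) - 2)))*0)*15 = ((6 - (-15)*(-6 - 2))*0)*15 = ((6 - (-15)*(-8))*0)*15 = ((6 - 5/3*72)*0)*15 = ((6 - 120)*0)*15 = -114*0*15 = 0*15 = 0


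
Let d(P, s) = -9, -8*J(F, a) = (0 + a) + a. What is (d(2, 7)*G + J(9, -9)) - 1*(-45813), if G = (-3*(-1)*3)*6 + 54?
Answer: 179373/4 ≈ 44843.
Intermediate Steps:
J(F, a) = -a/4 (J(F, a) = -((0 + a) + a)/8 = -(a + a)/8 = -a/4)
G = 108 (G = (3*3)*6 + 54 = 9*6 + 54 = 54 + 54 = 108)
(d(2, 7)*G + J(9, -9)) - 1*(-45813) = (-9*108 - ¼*(-9)) - 1*(-45813) = (-972 + 9/4) + 45813 = -3879/4 + 45813 = 179373/4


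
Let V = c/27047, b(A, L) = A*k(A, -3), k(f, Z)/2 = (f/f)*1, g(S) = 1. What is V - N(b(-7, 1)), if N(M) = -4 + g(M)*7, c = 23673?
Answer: -57468/27047 ≈ -2.1247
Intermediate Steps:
k(f, Z) = 2 (k(f, Z) = 2*((f/f)*1) = 2*(1*1) = 2*1 = 2)
b(A, L) = 2*A (b(A, L) = A*2 = 2*A)
N(M) = 3 (N(M) = -4 + 1*7 = -4 + 7 = 3)
V = 23673/27047 ≈ 0.87525
V - N(b(-7, 1)) = 23673/27047 - 1*3 = 23673/27047 - 3 = -57468/27047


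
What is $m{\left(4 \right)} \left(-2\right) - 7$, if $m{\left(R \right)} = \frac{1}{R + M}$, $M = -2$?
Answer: $-8$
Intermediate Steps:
$m{\left(R \right)} = \frac{1}{-2 + R}$ ($m{\left(R \right)} = \frac{1}{R - 2} = \frac{1}{-2 + R}$)
$m{\left(4 \right)} \left(-2\right) - 7 = \frac{1}{-2 + 4} \left(-2\right) - 7 = \frac{1}{2} \left(-2\right) - 7 = -1 - 7 = -8$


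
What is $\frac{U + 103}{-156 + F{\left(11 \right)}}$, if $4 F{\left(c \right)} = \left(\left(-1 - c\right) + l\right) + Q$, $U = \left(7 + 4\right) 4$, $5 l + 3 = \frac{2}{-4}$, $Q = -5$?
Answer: $- \frac{1960}{2139} \approx -0.91632$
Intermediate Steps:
$l = - \frac{7}{10}$ ($l = - \frac{3}{5} + \frac{2 \frac{1}{-4}}{5} = - \frac{3}{5} + \frac{2 \left(- \frac{1}{4}\right)}{5} = - \frac{3}{5} + \frac{1}{5} \left(- \frac{1}{2}\right) = - \frac{3}{5} - \frac{1}{10} = - \frac{7}{10} \approx -0.7$)
$U = 44$ ($U = 11 \cdot 4 = 44$)
$F{\left(c \right)} = - \frac{67}{40} - \frac{c}{4}$ ($F{\left(c \right)} = \frac{\left(\left(-1 - c\right) - \frac{7}{10}\right) - 5}{4} = \frac{\left(- \frac{17}{10} - c\right) - 5}{4} = \frac{- \frac{67}{10} - c}{4} = - \frac{67}{40} - \frac{c}{4}$)
$\frac{U + 103}{-156 + F{\left(11 \right)}} = \frac{44 + 103}{-156 - \frac{177}{40}} = \frac{1}{-156 - \frac{177}{40}} \cdot 147 = \frac{1}{- \frac{6417}{40}} \cdot 147 = \left(- \frac{40}{6417}\right) 147 = - \frac{1960}{2139}$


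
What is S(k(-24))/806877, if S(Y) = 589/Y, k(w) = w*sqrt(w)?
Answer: 589*I*sqrt(6)/232380576 ≈ 6.2086e-6*I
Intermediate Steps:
k(w) = w**(3/2)
S(k(-24))/806877 = (589/((-24)**(3/2)))/806877 = (589/((-48*I*sqrt(6))))*(1/806877) = (589*(I*sqrt(6)/288))*(1/806877) = (589*I*sqrt(6)/288)*(1/806877) = 589*I*sqrt(6)/232380576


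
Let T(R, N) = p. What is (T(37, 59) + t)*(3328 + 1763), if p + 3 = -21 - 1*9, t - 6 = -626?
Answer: -3324423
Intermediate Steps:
t = -620 (t = 6 - 626 = -620)
p = -33 (p = -3 + (-21 - 1*9) = -3 + (-21 - 9) = -3 - 30 = -33)
T(R, N) = -33
(T(37, 59) + t)*(3328 + 1763) = (-33 - 620)*(3328 + 1763) = -653*5091 = -3324423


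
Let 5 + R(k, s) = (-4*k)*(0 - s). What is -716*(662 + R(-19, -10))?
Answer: -1014572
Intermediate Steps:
R(k, s) = -5 + 4*k*s (R(k, s) = -5 + (-4*k)*(0 - s) = -5 + (-4*k)*(-s) = -5 + 4*k*s)
-716*(662 + R(-19, -10)) = -716*(662 + (-5 + 4*(-19)*(-10))) = -716*(662 + (-5 + 760)) = -716*(662 + 755) = -716*1417 = -1014572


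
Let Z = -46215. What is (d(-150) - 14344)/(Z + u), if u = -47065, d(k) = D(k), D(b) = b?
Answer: 7247/46640 ≈ 0.15538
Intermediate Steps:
d(k) = k
(d(-150) - 14344)/(Z + u) = (-150 - 14344)/(-46215 - 47065) = -14494/(-93280) = -14494*(-1/93280) = 7247/46640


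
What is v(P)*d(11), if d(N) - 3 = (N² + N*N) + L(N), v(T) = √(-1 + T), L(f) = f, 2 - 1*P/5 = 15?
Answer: 256*I*√66 ≈ 2079.8*I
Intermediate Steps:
P = -65 (P = 10 - 5*15 = 10 - 75 = -65)
d(N) = 3 + N + 2*N² (d(N) = 3 + ((N² + N*N) + N) = 3 + ((N² + N²) + N) = 3 + (2*N² + N) = 3 + (N + 2*N²) = 3 + N + 2*N²)
v(P)*d(11) = √(-1 - 65)*(3 + 11 + 2*11²) = √(-66)*(3 + 11 + 2*121) = (I*√66)*(3 + 11 + 242) = (I*√66)*256 = 256*I*√66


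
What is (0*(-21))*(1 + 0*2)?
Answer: 0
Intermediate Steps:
(0*(-21))*(1 + 0*2) = 0*(1 + 0) = 0*1 = 0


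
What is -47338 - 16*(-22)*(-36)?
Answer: -60010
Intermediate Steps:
-47338 - 16*(-22)*(-36) = -47338 + 352*(-36) = -47338 - 12672 = -60010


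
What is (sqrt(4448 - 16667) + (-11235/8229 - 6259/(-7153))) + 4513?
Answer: 88538504779/19620679 + I*sqrt(12219) ≈ 4512.5 + 110.54*I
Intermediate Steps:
(sqrt(4448 - 16667) + (-11235/8229 - 6259/(-7153))) + 4513 = (sqrt(-12219) + (-11235*1/8229 - 6259*(-1/7153))) + 4513 = (I*sqrt(12219) + (-3745/2743 + 6259/7153)) + 4513 = (I*sqrt(12219) - 9619548/19620679) + 4513 = (-9619548/19620679 + I*sqrt(12219)) + 4513 = 88538504779/19620679 + I*sqrt(12219)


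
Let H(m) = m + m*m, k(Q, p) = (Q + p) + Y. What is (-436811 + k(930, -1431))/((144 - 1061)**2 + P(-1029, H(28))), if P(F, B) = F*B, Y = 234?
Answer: -437078/5341 ≈ -81.834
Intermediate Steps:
k(Q, p) = 234 + Q + p (k(Q, p) = (Q + p) + 234 = 234 + Q + p)
H(m) = m + m**2
P(F, B) = B*F
(-436811 + k(930, -1431))/((144 - 1061)**2 + P(-1029, H(28))) = (-436811 + (234 + 930 - 1431))/((144 - 1061)**2 + (28*(1 + 28))*(-1029)) = (-436811 - 267)/((-917)**2 + (28*29)*(-1029)) = -437078/(840889 + 812*(-1029)) = -437078/(840889 - 835548) = -437078/5341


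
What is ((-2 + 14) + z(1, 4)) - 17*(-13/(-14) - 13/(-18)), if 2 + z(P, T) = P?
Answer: -1075/63 ≈ -17.063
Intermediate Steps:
z(P, T) = -2 + P
((-2 + 14) + z(1, 4)) - 17*(-13/(-14) - 13/(-18)) = ((-2 + 14) + (-2 + 1)) - 17*(-13/(-14) - 13/(-18)) = (12 - 1) - 17*(-13*(-1/14) - 13*(-1/18)) = 11 - 17*(13/14 + 13/18) = 11 - 17*104/63 = 11 - 1768/63 = -1075/63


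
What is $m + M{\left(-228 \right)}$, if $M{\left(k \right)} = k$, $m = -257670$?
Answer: $-257898$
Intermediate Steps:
$m + M{\left(-228 \right)} = -257670 - 228 = -257898$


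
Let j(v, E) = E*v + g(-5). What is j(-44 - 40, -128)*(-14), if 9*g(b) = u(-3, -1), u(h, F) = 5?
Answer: -1354822/9 ≈ -1.5054e+5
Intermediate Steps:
g(b) = 5/9 (g(b) = (⅑)*5 = 5/9)
j(v, E) = 5/9 + E*v (j(v, E) = E*v + 5/9 = 5/9 + E*v)
j(-44 - 40, -128)*(-14) = (5/9 - 128*(-44 - 40))*(-14) = (5/9 - 128*(-84))*(-14) = (5/9 + 10752)*(-14) = (96773/9)*(-14) = -1354822/9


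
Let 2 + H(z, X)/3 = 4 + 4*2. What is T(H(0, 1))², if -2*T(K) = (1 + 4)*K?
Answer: 5625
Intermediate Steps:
H(z, X) = 30 (H(z, X) = -6 + 3*(4 + 4*2) = -6 + 3*(4 + 8) = -6 + 3*12 = -6 + 36 = 30)
T(K) = -5*K/2 (T(K) = -(1 + 4)*K/2 = -5*K/2)
T(H(0, 1))² = (-5/2*30)² = (-75)² = 5625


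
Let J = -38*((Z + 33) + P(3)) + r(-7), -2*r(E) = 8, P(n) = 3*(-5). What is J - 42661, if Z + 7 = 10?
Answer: -43463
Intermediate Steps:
Z = 3 (Z = -7 + 10 = 3)
P(n) = -15
r(E) = -4 (r(E) = -1/2*8 = -4)
J = -802 (J = -38*((3 + 33) - 15) - 4 = -38*(36 - 15) - 4 = -38*21 - 4 = -798 - 4 = -802)
J - 42661 = -802 - 42661 = -43463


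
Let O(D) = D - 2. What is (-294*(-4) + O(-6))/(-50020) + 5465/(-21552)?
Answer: -74633009/269507760 ≈ -0.27692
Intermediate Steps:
O(D) = -2 + D
(-294*(-4) + O(-6))/(-50020) + 5465/(-21552) = (-294*(-4) + (-2 - 6))/(-50020) + 5465/(-21552) = (-49*(-24) - 8)*(-1/50020) + 5465*(-1/21552) = (1176 - 8)*(-1/50020) - 5465/21552 = 1168*(-1/50020) - 5465/21552 = -292/12505 - 5465/21552 = -74633009/269507760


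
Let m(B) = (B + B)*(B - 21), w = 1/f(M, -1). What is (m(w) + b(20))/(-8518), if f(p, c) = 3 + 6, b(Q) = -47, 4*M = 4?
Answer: 4183/689958 ≈ 0.0060627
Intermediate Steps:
M = 1 (M = (1/4)*4 = 1)
f(p, c) = 9
w = 1/9 ≈ 0.11111
m(B) = 2*B*(-21 + B) (m(B) = (2*B)*(-21 + B) = 2*B*(-21 + B))
(m(w) + b(20))/(-8518) = (2*(1/9)*(-21 + 1/9) - 47)/(-8518) = (2*(1/9)*(-188/9) - 47)*(-1/8518) = (-376/81 - 47)*(-1/8518) = -4183/81*(-1/8518) = 4183/689958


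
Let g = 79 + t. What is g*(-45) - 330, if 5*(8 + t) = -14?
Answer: -3399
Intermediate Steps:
t = -54/5 (t = -8 + (1/5)*(-14) = -8 - 14/5 = -54/5 ≈ -10.800)
g = 341/5 (g = 79 - 54/5 = 341/5 ≈ 68.200)
g*(-45) - 330 = (341/5)*(-45) - 330 = -3069 - 330 = -3399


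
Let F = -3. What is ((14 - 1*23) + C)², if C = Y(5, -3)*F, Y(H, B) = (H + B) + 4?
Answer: 729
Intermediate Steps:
Y(H, B) = 4 + B + H (Y(H, B) = (B + H) + 4 = 4 + B + H)
C = -18 (C = (4 - 3 + 5)*(-3) = 6*(-3) = -18)
((14 - 1*23) + C)² = ((14 - 1*23) - 18)² = ((14 - 23) - 18)² = (-9 - 18)² = (-27)² = 729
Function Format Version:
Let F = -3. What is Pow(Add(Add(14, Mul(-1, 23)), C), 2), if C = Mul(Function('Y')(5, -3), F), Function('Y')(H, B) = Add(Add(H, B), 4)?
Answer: 729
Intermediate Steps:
Function('Y')(H, B) = Add(4, B, H) (Function('Y')(H, B) = Add(Add(B, H), 4) = Add(4, B, H))
C = -18 (C = Mul(Add(4, -3, 5), -3) = Mul(6, -3) = -18)
Pow(Add(Add(14, Mul(-1, 23)), C), 2) = Pow(Add(Add(14, Mul(-1, 23)), -18), 2) = Pow(Add(Add(14, -23), -18), 2) = Pow(Add(-9, -18), 2) = Pow(-27, 2) = 729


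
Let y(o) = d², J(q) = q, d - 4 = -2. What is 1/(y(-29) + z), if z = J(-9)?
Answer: -⅕ ≈ -0.20000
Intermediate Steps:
d = 2 (d = 4 - 2 = 2)
y(o) = 4 (y(o) = 2² = 4)
z = -9
1/(y(-29) + z) = 1/(4 - 9) = 1/(-5) = -⅕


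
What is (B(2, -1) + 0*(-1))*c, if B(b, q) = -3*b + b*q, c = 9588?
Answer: -76704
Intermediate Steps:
(B(2, -1) + 0*(-1))*c = (2*(-3 - 1) + 0*(-1))*9588 = (2*(-4) + 0)*9588 = (-8 + 0)*9588 = -8*9588 = -76704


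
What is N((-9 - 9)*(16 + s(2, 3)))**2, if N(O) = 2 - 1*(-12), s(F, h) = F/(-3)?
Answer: 196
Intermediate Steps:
s(F, h) = -F/3 (s(F, h) = F*(-1/3) = -F/3)
N(O) = 14 (N(O) = 2 + 12 = 14)
N((-9 - 9)*(16 + s(2, 3)))**2 = 14**2 = 196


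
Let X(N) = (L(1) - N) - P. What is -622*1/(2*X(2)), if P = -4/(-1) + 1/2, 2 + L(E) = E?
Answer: 622/15 ≈ 41.467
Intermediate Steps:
L(E) = -2 + E
P = 9/2 (P = -4*(-1) + 1*(½) = 4 + ½ = 9/2 ≈ 4.5000)
X(N) = -11/2 - N (X(N) = ((-2 + 1) - N) - 1*9/2 = (-1 - N) - 9/2 = -11/2 - N)
-622*1/(2*X(2)) = -622*1/(2*(-11/2 - 1*2)) = -622*1/(2*(-11/2 - 2)) = -622/(-15/2*2*1) = -622/((-15*1)) = -622/(-15) = -622*(-1/15) = 622/15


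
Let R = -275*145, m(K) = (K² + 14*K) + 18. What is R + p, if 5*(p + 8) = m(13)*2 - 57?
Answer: -198734/5 ≈ -39747.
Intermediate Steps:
m(K) = 18 + K² + 14*K
p = 641/5 (p = -8 + ((18 + 13² + 14*13)*2 - 57)/5 = -8 + ((18 + 169 + 182)*2 - 57)/5 = -8 + (369*2 - 57)/5 = -8 + (738 - 57)/5 = -8 + (⅕)*681 = -8 + 681/5 = 641/5 ≈ 128.20)
R = -39875
R + p = -39875 + 641/5 = -198734/5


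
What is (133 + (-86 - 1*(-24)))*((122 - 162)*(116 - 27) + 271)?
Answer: -233519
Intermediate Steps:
(133 + (-86 - 1*(-24)))*((122 - 162)*(116 - 27) + 271) = (133 + (-86 + 24))*(-40*89 + 271) = (133 - 62)*(-3560 + 271) = 71*(-3289) = -233519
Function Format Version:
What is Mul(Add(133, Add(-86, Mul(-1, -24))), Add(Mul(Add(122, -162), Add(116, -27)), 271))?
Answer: -233519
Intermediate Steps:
Mul(Add(133, Add(-86, Mul(-1, -24))), Add(Mul(Add(122, -162), Add(116, -27)), 271)) = Mul(Add(133, Add(-86, 24)), Add(Mul(-40, 89), 271)) = Mul(Add(133, -62), Add(-3560, 271)) = Mul(71, -3289) = -233519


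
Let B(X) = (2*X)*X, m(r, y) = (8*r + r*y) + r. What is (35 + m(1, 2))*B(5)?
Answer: 2300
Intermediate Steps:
m(r, y) = 9*r + r*y
B(X) = 2*X²
(35 + m(1, 2))*B(5) = (35 + 1*(9 + 2))*(2*5²) = (35 + 1*11)*(2*25) = (35 + 11)*50 = 46*50 = 2300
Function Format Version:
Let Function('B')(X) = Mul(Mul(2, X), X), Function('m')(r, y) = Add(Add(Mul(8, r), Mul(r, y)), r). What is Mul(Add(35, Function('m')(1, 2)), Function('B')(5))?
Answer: 2300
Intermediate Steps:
Function('m')(r, y) = Add(Mul(9, r), Mul(r, y))
Function('B')(X) = Mul(2, Pow(X, 2))
Mul(Add(35, Function('m')(1, 2)), Function('B')(5)) = Mul(Add(35, Mul(1, Add(9, 2))), Mul(2, Pow(5, 2))) = Mul(Add(35, Mul(1, 11)), Mul(2, 25)) = Mul(Add(35, 11), 50) = Mul(46, 50) = 2300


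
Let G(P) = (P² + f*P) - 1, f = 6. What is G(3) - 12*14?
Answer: -142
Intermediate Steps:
G(P) = -1 + P² + 6*P (G(P) = (P² + 6*P) - 1 = -1 + P² + 6*P)
G(3) - 12*14 = (-1 + 3² + 6*3) - 12*14 = (-1 + 9 + 18) - 168 = 26 - 168 = -142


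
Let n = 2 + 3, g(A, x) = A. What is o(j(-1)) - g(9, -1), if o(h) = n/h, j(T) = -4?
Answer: -41/4 ≈ -10.250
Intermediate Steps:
n = 5
o(h) = 5/h
o(j(-1)) - g(9, -1) = 5/(-4) - 1*9 = 5*(-¼) - 9 = -5/4 - 9 = -41/4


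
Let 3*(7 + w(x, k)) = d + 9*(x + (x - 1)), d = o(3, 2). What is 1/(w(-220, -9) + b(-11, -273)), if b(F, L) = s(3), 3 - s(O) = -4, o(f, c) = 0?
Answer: -1/1323 ≈ -0.00075586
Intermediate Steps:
d = 0
s(O) = 7 (s(O) = 3 - 1*(-4) = 3 + 4 = 7)
b(F, L) = 7
w(x, k) = -10 + 6*x (w(x, k) = -7 + (0 + 9*(x + (x - 1)))/3 = -7 + (0 + 9*(x + (-1 + x)))/3 = -7 + (0 + 9*(-1 + 2*x))/3 = -7 + (0 + (-9 + 18*x))/3 = -7 + (-9 + 18*x)/3 = -7 + (-3 + 6*x) = -10 + 6*x)
1/(w(-220, -9) + b(-11, -273)) = 1/((-10 + 6*(-220)) + 7) = 1/((-10 - 1320) + 7) = 1/(-1330 + 7) = 1/(-1323) = -1/1323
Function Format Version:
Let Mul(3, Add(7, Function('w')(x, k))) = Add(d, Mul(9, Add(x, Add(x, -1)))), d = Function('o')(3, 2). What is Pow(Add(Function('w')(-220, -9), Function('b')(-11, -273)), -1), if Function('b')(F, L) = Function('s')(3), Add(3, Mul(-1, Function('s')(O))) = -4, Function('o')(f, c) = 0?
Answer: Rational(-1, 1323) ≈ -0.00075586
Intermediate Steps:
d = 0
Function('s')(O) = 7 (Function('s')(O) = Add(3, Mul(-1, -4)) = Add(3, 4) = 7)
Function('b')(F, L) = 7
Function('w')(x, k) = Add(-10, Mul(6, x)) (Function('w')(x, k) = Add(-7, Mul(Rational(1, 3), Add(0, Mul(9, Add(x, Add(x, -1)))))) = Add(-7, Mul(Rational(1, 3), Add(0, Mul(9, Add(x, Add(-1, x)))))) = Add(-7, Mul(Rational(1, 3), Add(0, Mul(9, Add(-1, Mul(2, x)))))) = Add(-7, Mul(Rational(1, 3), Add(0, Add(-9, Mul(18, x))))) = Add(-7, Mul(Rational(1, 3), Add(-9, Mul(18, x)))) = Add(-7, Add(-3, Mul(6, x))) = Add(-10, Mul(6, x)))
Pow(Add(Function('w')(-220, -9), Function('b')(-11, -273)), -1) = Pow(Add(Add(-10, Mul(6, -220)), 7), -1) = Pow(Add(Add(-10, -1320), 7), -1) = Pow(Add(-1330, 7), -1) = Pow(-1323, -1) = Rational(-1, 1323)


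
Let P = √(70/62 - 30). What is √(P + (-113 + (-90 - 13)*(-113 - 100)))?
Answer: √(20974786 + 31*I*√27745)/31 ≈ 147.74 + 0.018185*I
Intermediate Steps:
P = I*√27745/31 (P = √(70*(1/62) - 30) = √(35/31 - 30) = √(-895/31) = I*√27745/31 ≈ 5.3732*I)
√(P + (-113 + (-90 - 13)*(-113 - 100))) = √(I*√27745/31 + (-113 + (-90 - 13)*(-113 - 100))) = √(I*√27745/31 + (-113 - 103*(-213))) = √(I*√27745/31 + (-113 + 21939)) = √(I*√27745/31 + 21826) = √(21826 + I*√27745/31)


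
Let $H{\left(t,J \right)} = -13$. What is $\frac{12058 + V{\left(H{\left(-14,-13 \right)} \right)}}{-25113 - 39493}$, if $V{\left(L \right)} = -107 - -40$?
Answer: $- \frac{11991}{64606} \approx -0.1856$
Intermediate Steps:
$V{\left(L \right)} = -67$ ($V{\left(L \right)} = -107 + 40 = -67$)
$\frac{12058 + V{\left(H{\left(-14,-13 \right)} \right)}}{-25113 - 39493} = \frac{12058 - 67}{-25113 - 39493} = \frac{11991}{-64606} = 11991 \left(- \frac{1}{64606}\right) = - \frac{11991}{64606}$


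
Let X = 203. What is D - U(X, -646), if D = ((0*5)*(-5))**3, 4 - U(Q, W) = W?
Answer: -650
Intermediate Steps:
U(Q, W) = 4 - W
D = 0 (D = (0*(-5))**3 = 0**3 = 0)
D - U(X, -646) = 0 - (4 - 1*(-646)) = 0 - (4 + 646) = 0 - 1*650 = 0 - 650 = -650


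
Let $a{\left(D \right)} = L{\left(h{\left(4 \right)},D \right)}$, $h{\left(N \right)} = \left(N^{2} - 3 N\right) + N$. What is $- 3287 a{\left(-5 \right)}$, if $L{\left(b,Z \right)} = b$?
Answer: $-26296$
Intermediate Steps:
$h{\left(N \right)} = N^{2} - 2 N$
$a{\left(D \right)} = 8$ ($a{\left(D \right)} = 4 \left(-2 + 4\right) = 4 \cdot 2 = 8$)
$- 3287 a{\left(-5 \right)} = \left(-3287\right) 8 = -26296$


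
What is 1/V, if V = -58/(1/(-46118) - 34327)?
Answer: 1583092587/2674844 ≈ 591.84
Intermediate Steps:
V = 2674844/1583092587 (V = -58/(-1/46118 - 34327) = -58/(-1583092587/46118) = -58*(-46118/1583092587) = 2674844/1583092587 ≈ 0.0016896)
1/V = 1/(2674844/1583092587) = 1583092587/2674844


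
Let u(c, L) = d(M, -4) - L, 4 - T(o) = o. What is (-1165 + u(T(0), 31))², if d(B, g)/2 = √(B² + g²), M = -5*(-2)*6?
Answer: 1444880 - 19136*√226 ≈ 1.1572e+6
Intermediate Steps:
T(o) = 4 - o
M = 60 (M = 10*6 = 60)
d(B, g) = 2*√(B² + g²)
u(c, L) = -L + 8*√226 (u(c, L) = 2*√(60² + (-4)²) - L = 2*√(3600 + 16) - L = 2*√3616 - L = 2*(4*√226) - L = 8*√226 - L = -L + 8*√226)
(-1165 + u(T(0), 31))² = (-1165 + (-1*31 + 8*√226))² = (-1165 + (-31 + 8*√226))² = (-1196 + 8*√226)²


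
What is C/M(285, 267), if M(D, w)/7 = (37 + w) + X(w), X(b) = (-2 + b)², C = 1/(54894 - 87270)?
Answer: -1/15984128328 ≈ -6.2562e-11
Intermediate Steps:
C = -1/32376 (C = 1/(-32376) = -1/32376 ≈ -3.0887e-5)
M(D, w) = 259 + 7*w + 7*(-2 + w)² (M(D, w) = 7*((37 + w) + (-2 + w)²) = 7*(37 + w + (-2 + w)²) = 259 + 7*w + 7*(-2 + w)²)
C/M(285, 267) = -1/(32376*(259 + 7*267 + 7*(-2 + 267)²)) = -1/(32376*(259 + 1869 + 7*265²)) = -1/(32376*(259 + 1869 + 7*70225)) = -1/(32376*(259 + 1869 + 491575)) = -1/32376/493703 = -1/32376*1/493703 = -1/15984128328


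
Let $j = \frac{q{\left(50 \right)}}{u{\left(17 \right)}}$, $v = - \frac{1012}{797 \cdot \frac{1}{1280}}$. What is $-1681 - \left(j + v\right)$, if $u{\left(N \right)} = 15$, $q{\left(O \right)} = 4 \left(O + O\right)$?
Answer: $- \frac{196951}{2391} \approx -82.372$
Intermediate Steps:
$q{\left(O \right)} = 8 O$ ($q{\left(O \right)} = 4 \cdot 2 O = 8 O$)
$v = - \frac{1295360}{797}$ ($v = - \frac{1012}{797 \cdot \frac{1}{1280}} = - \frac{1012}{\frac{797}{1280}} = \left(-1012\right) \frac{1280}{797} = - \frac{1295360}{797} \approx -1625.3$)
$j = \frac{80}{3}$ ($j = \frac{8 \cdot 50}{15} = 400 \cdot \frac{1}{15} = \frac{80}{3} \approx 26.667$)
$-1681 - \left(j + v\right) = -1681 - \left(\frac{80}{3} - \frac{1295360}{797}\right) = -1681 - - \frac{3822320}{2391} = -1681 + \frac{3822320}{2391} = - \frac{196951}{2391}$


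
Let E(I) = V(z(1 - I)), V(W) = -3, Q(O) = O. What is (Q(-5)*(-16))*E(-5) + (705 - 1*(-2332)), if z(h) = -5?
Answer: 2797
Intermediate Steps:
E(I) = -3
(Q(-5)*(-16))*E(-5) + (705 - 1*(-2332)) = -5*(-16)*(-3) + (705 - 1*(-2332)) = 80*(-3) + (705 + 2332) = -240 + 3037 = 2797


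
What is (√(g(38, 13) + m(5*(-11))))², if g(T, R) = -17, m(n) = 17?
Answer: 0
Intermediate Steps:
(√(g(38, 13) + m(5*(-11))))² = (√(-17 + 17))² = (√0)² = 0² = 0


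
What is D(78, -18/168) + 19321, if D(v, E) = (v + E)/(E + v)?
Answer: 19322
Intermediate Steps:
D(v, E) = 1 (D(v, E) = (E + v)/(E + v) = 1)
D(78, -18/168) + 19321 = 1 + 19321 = 19322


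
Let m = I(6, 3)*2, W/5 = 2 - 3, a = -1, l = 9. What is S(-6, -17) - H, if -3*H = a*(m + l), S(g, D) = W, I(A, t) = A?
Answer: -12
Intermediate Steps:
W = -5 (W = 5*(2 - 3) = 5*(-1) = -5)
S(g, D) = -5
m = 12 (m = 6*2 = 12)
H = 7 (H = -(-1)*(12 + 9)/3 = -(-1)*21/3 = -⅓*(-21) = 7)
S(-6, -17) - H = -5 - 1*7 = -5 - 7 = -12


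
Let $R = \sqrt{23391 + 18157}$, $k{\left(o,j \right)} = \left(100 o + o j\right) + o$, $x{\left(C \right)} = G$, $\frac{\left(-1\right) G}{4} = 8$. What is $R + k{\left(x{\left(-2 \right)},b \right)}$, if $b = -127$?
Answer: $832 + 2 \sqrt{10387} \approx 1035.8$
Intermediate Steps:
$G = -32$ ($G = \left(-4\right) 8 = -32$)
$x{\left(C \right)} = -32$
$k{\left(o,j \right)} = 101 o + j o$ ($k{\left(o,j \right)} = \left(100 o + j o\right) + o = 101 o + j o$)
$R = 2 \sqrt{10387}$ ($R = \sqrt{41548} = 2 \sqrt{10387} \approx 203.83$)
$R + k{\left(x{\left(-2 \right)},b \right)} = 2 \sqrt{10387} - 32 \left(101 - 127\right) = 2 \sqrt{10387} - -832 = 2 \sqrt{10387} + 832 = 832 + 2 \sqrt{10387}$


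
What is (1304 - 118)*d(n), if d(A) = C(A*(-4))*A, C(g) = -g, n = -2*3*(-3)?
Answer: 1537056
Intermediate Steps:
n = 18 (n = -6*(-3) = 18)
d(A) = 4*A**2 (d(A) = (-A*(-4))*A = (-(-4)*A)*A = (4*A)*A = 4*A**2)
(1304 - 118)*d(n) = (1304 - 118)*(4*18**2) = 1186*(4*324) = 1186*1296 = 1537056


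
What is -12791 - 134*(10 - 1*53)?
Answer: -7029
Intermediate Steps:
-12791 - 134*(10 - 1*53) = -12791 - 134*(10 - 53) = -12791 - 134*(-43) = -12791 + 5762 = -7029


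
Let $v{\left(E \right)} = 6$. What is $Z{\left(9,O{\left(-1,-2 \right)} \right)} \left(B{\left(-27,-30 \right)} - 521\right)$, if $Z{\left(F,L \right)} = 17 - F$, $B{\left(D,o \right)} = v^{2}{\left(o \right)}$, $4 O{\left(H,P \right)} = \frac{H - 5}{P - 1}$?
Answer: $-3880$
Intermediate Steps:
$O{\left(H,P \right)} = \frac{-5 + H}{4 \left(-1 + P\right)}$ ($O{\left(H,P \right)} = \frac{\left(H - 5\right) \frac{1}{P - 1}}{4} = \frac{\left(-5 + H\right) \frac{1}{-1 + P}}{4} = \frac{\frac{1}{-1 + P} \left(-5 + H\right)}{4} = \frac{-5 + H}{4 \left(-1 + P\right)}$)
$B{\left(D,o \right)} = 36$ ($B{\left(D,o \right)} = 6^{2} = 36$)
$Z{\left(9,O{\left(-1,-2 \right)} \right)} \left(B{\left(-27,-30 \right)} - 521\right) = \left(17 - 9\right) \left(36 - 521\right) = \left(17 - 9\right) \left(-485\right) = 8 \left(-485\right) = -3880$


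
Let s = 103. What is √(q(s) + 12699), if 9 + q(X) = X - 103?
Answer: 3*√1410 ≈ 112.65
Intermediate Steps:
q(X) = -112 + X (q(X) = -9 + (X - 103) = -9 + (-103 + X) = -112 + X)
√(q(s) + 12699) = √((-112 + 103) + 12699) = √(-9 + 12699) = √12690 = 3*√1410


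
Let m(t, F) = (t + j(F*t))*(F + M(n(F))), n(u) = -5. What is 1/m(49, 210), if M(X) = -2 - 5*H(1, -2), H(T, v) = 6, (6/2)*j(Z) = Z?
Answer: 1/619262 ≈ 1.6148e-6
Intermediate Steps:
j(Z) = Z/3
M(X) = -32 (M(X) = -2 - 5*6 = -2 - 30 = -32)
m(t, F) = (-32 + F)*(t + F*t/3) (m(t, F) = (t + (F*t)/3)*(F - 32) = (t + F*t/3)*(-32 + F) = (-32 + F)*(t + F*t/3))
1/m(49, 210) = 1/((1/3)*49*(-96 + 210**2 - 29*210)) = 1/((1/3)*49*(-96 + 44100 - 6090)) = 1/((1/3)*49*37914) = 1/619262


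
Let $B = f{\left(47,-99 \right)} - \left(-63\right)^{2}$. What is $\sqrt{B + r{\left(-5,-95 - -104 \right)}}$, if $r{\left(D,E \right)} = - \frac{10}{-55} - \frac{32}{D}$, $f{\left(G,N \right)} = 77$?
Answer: $\frac{i \sqrt{11753390}}{55} \approx 62.333 i$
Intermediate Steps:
$r{\left(D,E \right)} = \frac{2}{11} - \frac{32}{D}$ ($r{\left(D,E \right)} = \left(-10\right) \left(- \frac{1}{55}\right) - \frac{32}{D} = \frac{2}{11} - \frac{32}{D}$)
$B = -3892$ ($B = 77 - \left(-63\right)^{2} = 77 - 3969 = -3892$)
$\sqrt{B + r{\left(-5,-95 - -104 \right)}} = \sqrt{-3892 - \left(- \frac{2}{11} + \frac{32}{-5}\right)} = \sqrt{-3892 + \left(\frac{2}{11} - - \frac{32}{5}\right)} = \sqrt{-3892 + \left(\frac{2}{11} + \frac{32}{5}\right)} = \sqrt{-3892 + \frac{362}{55}} = \sqrt{- \frac{213698}{55}} = \frac{i \sqrt{11753390}}{55}$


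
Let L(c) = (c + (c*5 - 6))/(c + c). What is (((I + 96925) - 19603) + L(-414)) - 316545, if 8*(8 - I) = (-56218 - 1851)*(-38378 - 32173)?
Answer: -282813040331/552 ≈ -5.1234e+8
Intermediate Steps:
I = -4096825955/8 (I = 8 - (-56218 - 1851)*(-38378 - 32173)/8 = 8 - (-58069)*(-70551)/8 = 8 - ⅛*4096826019 = 8 - 4096826019/8 = -4096825955/8 ≈ -5.1210e+8)
L(c) = (-6 + 6*c)/(2*c) (L(c) = (c + (5*c - 6))/((2*c)) = (c + (-6 + 5*c))*(1/(2*c)) = (-6 + 6*c)*(1/(2*c)) = (-6 + 6*c)/(2*c))
(((I + 96925) - 19603) + L(-414)) - 316545 = (((-4096825955/8 + 96925) - 19603) + (3 - 3/(-414))) - 316545 = ((-4096050555/8 - 19603) + (3 - 3*(-1/414))) - 316545 = (-4096207379/8 + (3 + 1/138)) - 316545 = (-4096207379/8 + 415/138) - 316545 = -282638307491/552 - 316545 = -282813040331/552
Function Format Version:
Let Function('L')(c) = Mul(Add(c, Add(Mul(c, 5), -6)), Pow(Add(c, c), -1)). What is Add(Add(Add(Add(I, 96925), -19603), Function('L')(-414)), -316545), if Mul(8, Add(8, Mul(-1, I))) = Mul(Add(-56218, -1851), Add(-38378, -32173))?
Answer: Rational(-282813040331, 552) ≈ -5.1234e+8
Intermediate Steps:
I = Rational(-4096825955, 8) (I = Add(8, Mul(Rational(-1, 8), Mul(Add(-56218, -1851), Add(-38378, -32173)))) = Add(8, Mul(Rational(-1, 8), Mul(-58069, -70551))) = Add(8, Mul(Rational(-1, 8), 4096826019)) = Add(8, Rational(-4096826019, 8)) = Rational(-4096825955, 8) ≈ -5.1210e+8)
Function('L')(c) = Mul(Rational(1, 2), Pow(c, -1), Add(-6, Mul(6, c))) (Function('L')(c) = Mul(Add(c, Add(Mul(5, c), -6)), Pow(Mul(2, c), -1)) = Mul(Add(c, Add(-6, Mul(5, c))), Mul(Rational(1, 2), Pow(c, -1))) = Mul(Add(-6, Mul(6, c)), Mul(Rational(1, 2), Pow(c, -1))) = Mul(Rational(1, 2), Pow(c, -1), Add(-6, Mul(6, c))))
Add(Add(Add(Add(I, 96925), -19603), Function('L')(-414)), -316545) = Add(Add(Add(Add(Rational(-4096825955, 8), 96925), -19603), Add(3, Mul(-3, Pow(-414, -1)))), -316545) = Add(Add(Add(Rational(-4096050555, 8), -19603), Add(3, Mul(-3, Rational(-1, 414)))), -316545) = Add(Add(Rational(-4096207379, 8), Add(3, Rational(1, 138))), -316545) = Add(Add(Rational(-4096207379, 8), Rational(415, 138)), -316545) = Add(Rational(-282638307491, 552), -316545) = Rational(-282813040331, 552)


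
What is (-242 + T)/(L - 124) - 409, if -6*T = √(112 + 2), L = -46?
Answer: -34644/85 + √114/1020 ≈ -407.57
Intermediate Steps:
T = -√114/6 (T = -√(112 + 2)/6 = -√114/6 ≈ -1.7795)
(-242 + T)/(L - 124) - 409 = (-242 - √114/6)/(-46 - 124) - 409 = (-242 - √114/6)/(-170) - 409 = (-242 - √114/6)*(-1/170) - 409 = (121/85 + √114/1020) - 409 = -34644/85 + √114/1020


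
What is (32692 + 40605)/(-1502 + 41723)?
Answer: 73297/40221 ≈ 1.8224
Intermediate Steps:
(32692 + 40605)/(-1502 + 41723) = 73297/40221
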